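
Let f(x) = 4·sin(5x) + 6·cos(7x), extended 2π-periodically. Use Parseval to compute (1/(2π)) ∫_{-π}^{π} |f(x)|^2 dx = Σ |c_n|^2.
Σ |c_n|^2 = 26

Expand |f|^2 and use orthogonality of {sin(nx), cos(mx)} on [-π, π]:
  ∫_{-π}^{π} sin(nx)^2 dx = π, ∫ cos(mx)^2 dx = π, and cross terms integrate to 0.
So ∫_{-π}^{π} f(x)^2 dx = 4^2 · π + 6^2 · π = (16 + 36)π.
Divide by 2π: (16 + 36)/2 = 26.
By Parseval, this equals Σ |c_n|^2.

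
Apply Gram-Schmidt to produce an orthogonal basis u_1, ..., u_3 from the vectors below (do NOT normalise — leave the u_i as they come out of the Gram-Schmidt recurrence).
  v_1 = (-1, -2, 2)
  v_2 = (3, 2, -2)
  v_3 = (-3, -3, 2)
Orthogonal basis:
  u_1 = (-1, -2, 2)
  u_2 = (16/9, -4/9, 4/9)
  u_3 = (0, -1/2, -1/2)

Apply the Gram-Schmidt recurrence
  u_1 = v_1
  u_i = v_i − Σ_{j<i} ((v_i · u_j) / (u_j · u_j)) · u_j.

Step by step this gives:
  u_1 = (-1, -2, 2)
  u_2 = (16/9, -4/9, 4/9)
  u_3 = (0, -1/2, -1/2)

Orthogonality check:
  u_2 · u_1 = 0 (should be 0)
  u_3 · u_1 = 0 (should be 0)
  u_3 · u_2 = 0 (should be 0)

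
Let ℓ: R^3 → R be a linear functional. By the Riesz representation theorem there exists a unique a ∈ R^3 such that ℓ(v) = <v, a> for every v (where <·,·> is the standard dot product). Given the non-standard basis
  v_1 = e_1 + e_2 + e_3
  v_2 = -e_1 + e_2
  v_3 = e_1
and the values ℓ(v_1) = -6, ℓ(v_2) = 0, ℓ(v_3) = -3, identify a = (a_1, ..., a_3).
a = (-3, -3, 0)

Write a = (a_1, ..., a_3) in the standard basis. For each basis vector v_i, ℓ(v_i) = <v_i, a> is a linear equation in the a_j's. Collect the n equations into a matrix system V a = ℓ, where row i of V is v_i (expressed in the standard basis). Since V is invertible (lower-triangular with 1s on the diagonal, up to permutation), solve by back-substitution:
  V =
[[1, 1, 1],
 [-1, 1, 0],
 [1, 0, 0]]
  V a = (-6, 0, -3)
Solving gives a = (-3, -3, 0).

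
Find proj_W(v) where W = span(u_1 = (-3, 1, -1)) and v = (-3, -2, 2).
proj_W(v) = (-15/11, 5/11, -5/11)

Set up U = [u_1 | ... | u_1] ∈ R^(3×1). The projector onto W = col(U) is P = U (U^T U)^(-1) U^T.
Compute U^T U =
  [11],
and U^T v = (5).
Solve U^T U · c = U^T v for the coefficients: c = (5/11). The projection is proj_W(v) = U c.
Check: (v - proj_W(v)) · u_1 = 0  (should be 0).
Result: proj_W(v) = (-15/11, 5/11, -5/11).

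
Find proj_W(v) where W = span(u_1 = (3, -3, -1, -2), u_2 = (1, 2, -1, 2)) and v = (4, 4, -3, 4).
proj_W(v) = (763/194, 367/97, -587/194, 411/97)

Set up U = [u_1 | ... | u_2] ∈ R^(4×2). The projector onto W = col(U) is P = U (U^T U)^(-1) U^T.
Compute U^T U =
  [23, -6]
  [-6, 10],
and U^T v = (-5, 23).
Solve U^T U · c = U^T v for the coefficients: c = (44/97, 499/194). The projection is proj_W(v) = U c.
Check: (v - proj_W(v)) · u_1 = 0  (should be 0).
Check: (v - proj_W(v)) · u_2 = 0  (should be 0).
Result: proj_W(v) = (763/194, 367/97, -587/194, 411/97).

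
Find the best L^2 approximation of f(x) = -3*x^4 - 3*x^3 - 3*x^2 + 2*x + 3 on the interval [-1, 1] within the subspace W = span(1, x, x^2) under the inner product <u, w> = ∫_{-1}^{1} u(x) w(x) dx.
g(x) = -39*x^2/7 + x/5 + 114/35

The best approximation g ∈ W is the orthogonal projection of f onto W. Writing g = a_0 + a_1 x + a_2 x^2, the coefficients solve the normal equations G · a = b where
  G_{ij} = <φ_i, φ_j> and b_i = <f, φ_i>, with φ_0 = 1, φ_1 = x, φ_2 = x^2.
G =
  [2, 0, 2/3]
  [0, 2/3, 0]
  [2/3, 0, 2/5],
b = (14/5, 2/15, -2/35).
Solving gives a_0 = 114/35, a_1 = 1/5, a_2 = -39/7, so
  g(x) = -39*x^2/7 + x/5 + 114/35.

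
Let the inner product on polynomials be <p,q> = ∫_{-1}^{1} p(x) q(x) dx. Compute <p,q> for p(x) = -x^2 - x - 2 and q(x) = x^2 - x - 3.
<p,q> = 194/15

Expand the product: p(x)·q(x) = -x^4 + 2*x^2 + 5*x + 6.
∫_{-1}^{1} of each monomial x^k gives [2/(k+1) if k even, 0 if k odd]. Integrating term-by-term (or equivalently evaluating the antiderivative F(x) = -x^5/5 + 2*x^3/3 + 5*x^2/2 + 6*x at the endpoints):
  F(1) − F(−1) = 269/30 − (-119/30) = 194/15.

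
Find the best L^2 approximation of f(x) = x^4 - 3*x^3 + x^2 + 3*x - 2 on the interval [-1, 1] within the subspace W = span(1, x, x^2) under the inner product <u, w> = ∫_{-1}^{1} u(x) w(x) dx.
g(x) = 13*x^2/7 + 6*x/5 - 73/35

The best approximation g ∈ W is the orthogonal projection of f onto W. Writing g = a_0 + a_1 x + a_2 x^2, the coefficients solve the normal equations G · a = b where
  G_{ij} = <φ_i, φ_j> and b_i = <f, φ_i>, with φ_0 = 1, φ_1 = x, φ_2 = x^2.
G =
  [2, 0, 2/3]
  [0, 2/3, 0]
  [2/3, 0, 2/5],
b = (-44/15, 4/5, -68/105).
Solving gives a_0 = -73/35, a_1 = 6/5, a_2 = 13/7, so
  g(x) = 13*x^2/7 + 6*x/5 - 73/35.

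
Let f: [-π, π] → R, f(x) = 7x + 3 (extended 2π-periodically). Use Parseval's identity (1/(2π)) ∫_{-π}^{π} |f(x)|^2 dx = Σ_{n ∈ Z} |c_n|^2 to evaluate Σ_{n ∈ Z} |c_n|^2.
Σ |c_n|^2 = 49π^2/3 + 9

Expand and integrate term by term over [-π, π]:
  ∫ (7x)^2 dx = 49·(2π^3/3); ∫ 2·7·(3)·x dx = 0 (odd integrand); ∫ 3^2 dx = 9·2π.
So (1/(2π)) ∫_{-π}^{π} (7x + 3)^2 dx = 49π^2/3 + 9 = 49π^2/3 + 9.
Parseval ⇒ Σ |c_n|^2 = 49π^2/3 + 9.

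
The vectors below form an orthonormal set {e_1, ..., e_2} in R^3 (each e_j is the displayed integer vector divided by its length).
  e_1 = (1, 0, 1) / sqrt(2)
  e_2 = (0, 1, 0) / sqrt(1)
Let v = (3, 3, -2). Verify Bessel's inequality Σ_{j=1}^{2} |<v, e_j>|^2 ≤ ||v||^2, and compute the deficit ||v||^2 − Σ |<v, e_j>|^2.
Σ |<v, e_j>|^2 = 19/2; ||v||^2 = 22; deficit = 25/2

Write each e_j = u_j / sqrt(<u_j, u_j>) where u_j is the displayed integer vector. Then <v, e_j> = <v, u_j> / sqrt(<u_j, u_j>), so |<v, e_j>|^2 = <v, u_j>^2 / <u_j, u_j>.
Coefficients: <v, e_1> = 1/sqrt(2), <v, e_2> = 3/sqrt(1).
Square and sum: Σ |<v, e_j>|^2 = 19/2.
Compute ||v||^2 = v·v = 22.
Deficit = 22 − 19/2 = 25/2 ≥ 0, confirming Bessel's inequality. (The deficit equals ||v − Σ <v,e_j> e_j||^2, the squared distance from v to span{e_j}.)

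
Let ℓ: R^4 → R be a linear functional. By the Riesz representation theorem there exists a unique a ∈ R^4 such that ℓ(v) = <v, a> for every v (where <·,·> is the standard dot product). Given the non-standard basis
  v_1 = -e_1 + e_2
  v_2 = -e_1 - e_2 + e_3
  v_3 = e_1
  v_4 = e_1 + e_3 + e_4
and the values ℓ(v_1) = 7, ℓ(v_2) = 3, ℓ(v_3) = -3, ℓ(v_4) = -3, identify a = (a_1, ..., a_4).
a = (-3, 4, 4, -4)

Write a = (a_1, ..., a_4) in the standard basis. For each basis vector v_i, ℓ(v_i) = <v_i, a> is a linear equation in the a_j's. Collect the n equations into a matrix system V a = ℓ, where row i of V is v_i (expressed in the standard basis). Since V is invertible (lower-triangular with 1s on the diagonal, up to permutation), solve by back-substitution:
  V =
[[-1, 1, 0, 0],
 [-1, -1, 1, 0],
 [1, 0, 0, 0],
 [1, 0, 1, 1]]
  V a = (7, 3, -3, -3)
Solving gives a = (-3, 4, 4, -4).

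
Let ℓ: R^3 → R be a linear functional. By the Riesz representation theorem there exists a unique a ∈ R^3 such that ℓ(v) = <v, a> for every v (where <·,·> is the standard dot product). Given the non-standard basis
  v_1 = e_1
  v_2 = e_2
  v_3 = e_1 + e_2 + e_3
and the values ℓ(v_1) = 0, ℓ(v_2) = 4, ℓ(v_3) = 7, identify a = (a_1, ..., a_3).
a = (0, 4, 3)

Write a = (a_1, ..., a_3) in the standard basis. For each basis vector v_i, ℓ(v_i) = <v_i, a> is a linear equation in the a_j's. Collect the n equations into a matrix system V a = ℓ, where row i of V is v_i (expressed in the standard basis). Since V is invertible (lower-triangular with 1s on the diagonal, up to permutation), solve by back-substitution:
  V =
[[1, 0, 0],
 [0, 1, 0],
 [1, 1, 1]]
  V a = (0, 4, 7)
Solving gives a = (0, 4, 3).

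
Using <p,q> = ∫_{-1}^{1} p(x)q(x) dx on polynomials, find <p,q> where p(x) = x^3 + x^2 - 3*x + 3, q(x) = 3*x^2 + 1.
<p,q> = 208/15

Expand the product: p(x)·q(x) = 3*x^5 + 3*x^4 - 8*x^3 + 10*x^2 - 3*x + 3.
∫_{-1}^{1} of each monomial x^k gives [2/(k+1) if k even, 0 if k odd]. Integrating term-by-term (or equivalently evaluating the antiderivative F(x) = x^6/2 + 3*x^5/5 - 2*x^4 + 10*x^3/3 - 3*x^2/2 + 3*x at the endpoints):
  F(1) − F(−1) = 59/15 − (-149/15) = 208/15.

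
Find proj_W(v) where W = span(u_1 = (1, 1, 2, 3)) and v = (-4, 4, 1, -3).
proj_W(v) = (-7/15, -7/15, -14/15, -7/5)

Set up U = [u_1 | ... | u_1] ∈ R^(4×1). The projector onto W = col(U) is P = U (U^T U)^(-1) U^T.
Compute U^T U =
  [15],
and U^T v = (-7).
Solve U^T U · c = U^T v for the coefficients: c = (-7/15). The projection is proj_W(v) = U c.
Check: (v - proj_W(v)) · u_1 = 0  (should be 0).
Result: proj_W(v) = (-7/15, -7/15, -14/15, -7/5).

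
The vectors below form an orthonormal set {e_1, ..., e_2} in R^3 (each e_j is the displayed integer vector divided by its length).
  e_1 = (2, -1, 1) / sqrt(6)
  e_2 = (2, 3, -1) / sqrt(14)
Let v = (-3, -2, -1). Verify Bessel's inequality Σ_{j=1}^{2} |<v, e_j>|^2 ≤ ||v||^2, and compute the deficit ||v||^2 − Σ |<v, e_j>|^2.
Σ |<v, e_j>|^2 = 269/21; ||v||^2 = 14; deficit = 25/21

Write each e_j = u_j / sqrt(<u_j, u_j>) where u_j is the displayed integer vector. Then <v, e_j> = <v, u_j> / sqrt(<u_j, u_j>), so |<v, e_j>|^2 = <v, u_j>^2 / <u_j, u_j>.
Coefficients: <v, e_1> = -5/sqrt(6), <v, e_2> = -11/sqrt(14).
Square and sum: Σ |<v, e_j>|^2 = 269/21.
Compute ||v||^2 = v·v = 14.
Deficit = 14 − 269/21 = 25/21 ≥ 0, confirming Bessel's inequality. (The deficit equals ||v − Σ <v,e_j> e_j||^2, the squared distance from v to span{e_j}.)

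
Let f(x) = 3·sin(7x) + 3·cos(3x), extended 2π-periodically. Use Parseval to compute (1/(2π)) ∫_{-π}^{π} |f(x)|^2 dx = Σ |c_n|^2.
Σ |c_n|^2 = 9

Expand |f|^2 and use orthogonality of {sin(nx), cos(mx)} on [-π, π]:
  ∫_{-π}^{π} sin(nx)^2 dx = π, ∫ cos(mx)^2 dx = π, and cross terms integrate to 0.
So ∫_{-π}^{π} f(x)^2 dx = 3^2 · π + 3^2 · π = (9 + 9)π.
Divide by 2π: (9 + 9)/2 = 9.
By Parseval, this equals Σ |c_n|^2.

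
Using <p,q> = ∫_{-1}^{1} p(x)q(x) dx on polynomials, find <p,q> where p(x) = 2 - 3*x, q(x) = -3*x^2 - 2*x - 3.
<p,q> = -12

Expand the product: p(x)·q(x) = 9*x^3 + 5*x - 6.
∫_{-1}^{1} of each monomial x^k gives [2/(k+1) if k even, 0 if k odd]. Integrating term-by-term (or equivalently evaluating the antiderivative F(x) = 9*x^4/4 + 5*x^2/2 - 6*x at the endpoints):
  F(1) − F(−1) = -5/4 − (43/4) = -12.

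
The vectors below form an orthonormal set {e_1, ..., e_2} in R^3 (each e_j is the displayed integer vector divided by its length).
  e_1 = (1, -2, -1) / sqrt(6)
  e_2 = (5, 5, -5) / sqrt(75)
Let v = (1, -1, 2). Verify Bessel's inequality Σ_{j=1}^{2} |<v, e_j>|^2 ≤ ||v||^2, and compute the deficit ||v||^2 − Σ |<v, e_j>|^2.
Σ |<v, e_j>|^2 = 3/2; ||v||^2 = 6; deficit = 9/2

Write each e_j = u_j / sqrt(<u_j, u_j>) where u_j is the displayed integer vector. Then <v, e_j> = <v, u_j> / sqrt(<u_j, u_j>), so |<v, e_j>|^2 = <v, u_j>^2 / <u_j, u_j>.
Coefficients: <v, e_1> = 1/sqrt(6), <v, e_2> = -10/sqrt(75).
Square and sum: Σ |<v, e_j>|^2 = 3/2.
Compute ||v||^2 = v·v = 6.
Deficit = 6 − 3/2 = 9/2 ≥ 0, confirming Bessel's inequality. (The deficit equals ||v − Σ <v,e_j> e_j||^2, the squared distance from v to span{e_j}.)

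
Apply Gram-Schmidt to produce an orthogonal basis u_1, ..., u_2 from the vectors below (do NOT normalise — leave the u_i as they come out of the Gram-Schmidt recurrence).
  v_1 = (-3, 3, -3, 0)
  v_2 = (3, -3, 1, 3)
Orthogonal basis:
  u_1 = (-3, 3, -3, 0)
  u_2 = (2/3, -2/3, -4/3, 3)

Apply the Gram-Schmidt recurrence
  u_1 = v_1
  u_i = v_i − Σ_{j<i} ((v_i · u_j) / (u_j · u_j)) · u_j.

Step by step this gives:
  u_1 = (-3, 3, -3, 0)
  u_2 = (2/3, -2/3, -4/3, 3)

Orthogonality check:
  u_2 · u_1 = 0 (should be 0)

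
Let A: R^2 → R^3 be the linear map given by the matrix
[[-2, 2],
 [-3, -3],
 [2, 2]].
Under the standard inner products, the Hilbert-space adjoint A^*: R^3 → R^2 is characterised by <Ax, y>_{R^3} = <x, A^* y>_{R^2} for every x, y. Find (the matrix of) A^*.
A^* = A^T =
[[-2, -3, 2],
 [2, -3, 2]]

For real matrices with standard dot products, the defining identity <Ax, y> = <x, A^* y> gives (Ax)^T y = x^T (A^*) y, i.e. x^T A^T y = x^T (A^*) y. Since this holds for all x, y, we must have A^* = A^T. Therefore
A^* =
[[-2, -3, 2],
 [2, -3, 2]].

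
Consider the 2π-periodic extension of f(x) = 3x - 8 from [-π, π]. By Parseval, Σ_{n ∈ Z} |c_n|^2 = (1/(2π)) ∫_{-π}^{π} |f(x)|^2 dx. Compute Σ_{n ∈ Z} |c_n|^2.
Σ |c_n|^2 = 3π^2 + 64

Expand and integrate term by term over [-π, π]:
  ∫ (3x)^2 dx = 9·(2π^3/3); ∫ 2·3·(-8)·x dx = 0 (odd integrand); ∫ (-8)^2 dx = 64·2π.
So (1/(2π)) ∫_{-π}^{π} (3x - 8)^2 dx = 9π^2/3 + 64 = 3π^2 + 64.
Parseval ⇒ Σ |c_n|^2 = 3π^2 + 64.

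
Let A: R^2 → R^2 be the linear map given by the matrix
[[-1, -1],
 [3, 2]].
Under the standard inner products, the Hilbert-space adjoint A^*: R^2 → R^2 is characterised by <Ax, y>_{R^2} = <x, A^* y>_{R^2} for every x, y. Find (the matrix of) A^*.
A^* = A^T =
[[-1, 3],
 [-1, 2]]

For real matrices with standard dot products, the defining identity <Ax, y> = <x, A^* y> gives (Ax)^T y = x^T (A^*) y, i.e. x^T A^T y = x^T (A^*) y. Since this holds for all x, y, we must have A^* = A^T. Therefore
A^* =
[[-1, 3],
 [-1, 2]].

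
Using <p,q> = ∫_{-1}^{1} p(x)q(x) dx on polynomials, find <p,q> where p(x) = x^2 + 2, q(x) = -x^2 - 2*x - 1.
<p,q> = -32/5

Expand the product: p(x)·q(x) = -x^4 - 2*x^3 - 3*x^2 - 4*x - 2.
∫_{-1}^{1} of each monomial x^k gives [2/(k+1) if k even, 0 if k odd]. Integrating term-by-term (or equivalently evaluating the antiderivative F(x) = -x^5/5 - x^4/2 - x^3 - 2*x^2 - 2*x at the endpoints):
  F(1) − F(−1) = -57/10 − (7/10) = -32/5.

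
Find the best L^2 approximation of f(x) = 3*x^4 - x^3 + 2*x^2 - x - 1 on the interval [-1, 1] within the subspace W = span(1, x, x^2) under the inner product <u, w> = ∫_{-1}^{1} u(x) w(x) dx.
g(x) = 32*x^2/7 - 8*x/5 - 44/35

The best approximation g ∈ W is the orthogonal projection of f onto W. Writing g = a_0 + a_1 x + a_2 x^2, the coefficients solve the normal equations G · a = b where
  G_{ij} = <φ_i, φ_j> and b_i = <f, φ_i>, with φ_0 = 1, φ_1 = x, φ_2 = x^2.
G =
  [2, 0, 2/3]
  [0, 2/3, 0]
  [2/3, 0, 2/5],
b = (8/15, -16/15, 104/105).
Solving gives a_0 = -44/35, a_1 = -8/5, a_2 = 32/7, so
  g(x) = 32*x^2/7 - 8*x/5 - 44/35.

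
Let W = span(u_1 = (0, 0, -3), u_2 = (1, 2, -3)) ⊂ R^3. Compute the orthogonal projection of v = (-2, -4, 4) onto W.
proj_W(v) = (-2, -4, 4)

Set up U = [u_1 | ... | u_2] ∈ R^(3×2). The projector onto W = col(U) is P = U (U^T U)^(-1) U^T.
Compute U^T U =
  [9, 9]
  [9, 14],
and U^T v = (-12, -22).
Solve U^T U · c = U^T v for the coefficients: c = (2/3, -2). The projection is proj_W(v) = U c.
Check: (v - proj_W(v)) · u_1 = 0  (should be 0).
Check: (v - proj_W(v)) · u_2 = 0  (should be 0).
Result: proj_W(v) = (-2, -4, 4).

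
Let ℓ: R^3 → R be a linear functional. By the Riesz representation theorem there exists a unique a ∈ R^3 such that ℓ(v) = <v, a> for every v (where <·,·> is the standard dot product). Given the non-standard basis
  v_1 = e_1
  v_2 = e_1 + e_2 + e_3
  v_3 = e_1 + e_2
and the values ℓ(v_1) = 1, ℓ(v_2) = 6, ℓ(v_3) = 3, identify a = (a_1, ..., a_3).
a = (1, 2, 3)

Write a = (a_1, ..., a_3) in the standard basis. For each basis vector v_i, ℓ(v_i) = <v_i, a> is a linear equation in the a_j's. Collect the n equations into a matrix system V a = ℓ, where row i of V is v_i (expressed in the standard basis). Since V is invertible (lower-triangular with 1s on the diagonal, up to permutation), solve by back-substitution:
  V =
[[1, 0, 0],
 [1, 1, 1],
 [1, 1, 0]]
  V a = (1, 6, 3)
Solving gives a = (1, 2, 3).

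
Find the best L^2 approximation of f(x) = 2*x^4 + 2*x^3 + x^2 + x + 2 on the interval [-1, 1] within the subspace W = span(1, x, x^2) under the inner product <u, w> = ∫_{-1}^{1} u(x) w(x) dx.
g(x) = 19*x^2/7 + 11*x/5 + 64/35

The best approximation g ∈ W is the orthogonal projection of f onto W. Writing g = a_0 + a_1 x + a_2 x^2, the coefficients solve the normal equations G · a = b where
  G_{ij} = <φ_i, φ_j> and b_i = <f, φ_i>, with φ_0 = 1, φ_1 = x, φ_2 = x^2.
G =
  [2, 0, 2/3]
  [0, 2/3, 0]
  [2/3, 0, 2/5],
b = (82/15, 22/15, 242/105).
Solving gives a_0 = 64/35, a_1 = 11/5, a_2 = 19/7, so
  g(x) = 19*x^2/7 + 11*x/5 + 64/35.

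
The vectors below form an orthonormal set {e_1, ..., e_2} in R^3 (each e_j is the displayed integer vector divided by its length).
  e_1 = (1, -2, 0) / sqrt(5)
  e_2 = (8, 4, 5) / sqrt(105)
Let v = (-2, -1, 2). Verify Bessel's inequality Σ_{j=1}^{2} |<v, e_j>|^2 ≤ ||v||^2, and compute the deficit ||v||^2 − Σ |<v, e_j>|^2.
Σ |<v, e_j>|^2 = 20/21; ||v||^2 = 9; deficit = 169/21

Write each e_j = u_j / sqrt(<u_j, u_j>) where u_j is the displayed integer vector. Then <v, e_j> = <v, u_j> / sqrt(<u_j, u_j>), so |<v, e_j>|^2 = <v, u_j>^2 / <u_j, u_j>.
Coefficients: <v, e_1> = 0/sqrt(5), <v, e_2> = -10/sqrt(105).
Square and sum: Σ |<v, e_j>|^2 = 20/21.
Compute ||v||^2 = v·v = 9.
Deficit = 9 − 20/21 = 169/21 ≥ 0, confirming Bessel's inequality. (The deficit equals ||v − Σ <v,e_j> e_j||^2, the squared distance from v to span{e_j}.)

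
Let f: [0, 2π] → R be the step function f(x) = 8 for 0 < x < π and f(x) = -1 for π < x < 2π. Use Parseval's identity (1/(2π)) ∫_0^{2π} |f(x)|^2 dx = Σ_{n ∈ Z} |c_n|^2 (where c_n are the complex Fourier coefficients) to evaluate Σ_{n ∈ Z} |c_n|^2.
Σ |c_n|^2 = 65/2

Parseval equates the L^2 energy of f (normalised by 1/(2π)) with the ℓ^2 sum of its Fourier coefficients: (1/(2π)) ∫_0^{2π} |f|^2 = Σ |c_n|^2.
Compute the left side: (1/(2π)) [∫_0^π 8^2 dx + ∫_π^{2π} (-1)^2 dx] = (1/(2π)) · (64π + 1π) = (64 + 1)/2 = 65/2.
So Σ_{n ∈ Z} |c_n|^2 = 65/2.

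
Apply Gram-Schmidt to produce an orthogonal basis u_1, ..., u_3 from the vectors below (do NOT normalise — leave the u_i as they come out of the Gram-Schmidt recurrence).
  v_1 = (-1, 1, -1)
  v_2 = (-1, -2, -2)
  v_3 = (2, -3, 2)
Orthogonal basis:
  u_1 = (-1, 1, -1)
  u_2 = (-2/3, -7/3, -5/3)
  u_3 = (-2/13, -1/26, 3/26)

Apply the Gram-Schmidt recurrence
  u_1 = v_1
  u_i = v_i − Σ_{j<i} ((v_i · u_j) / (u_j · u_j)) · u_j.

Step by step this gives:
  u_1 = (-1, 1, -1)
  u_2 = (-2/3, -7/3, -5/3)
  u_3 = (-2/13, -1/26, 3/26)

Orthogonality check:
  u_2 · u_1 = 0 (should be 0)
  u_3 · u_1 = 0 (should be 0)
  u_3 · u_2 = 0 (should be 0)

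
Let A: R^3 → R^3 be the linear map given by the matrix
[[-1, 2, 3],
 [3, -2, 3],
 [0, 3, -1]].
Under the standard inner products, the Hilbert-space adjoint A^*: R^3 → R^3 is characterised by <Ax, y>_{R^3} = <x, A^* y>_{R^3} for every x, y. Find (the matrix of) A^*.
A^* = A^T =
[[-1, 3, 0],
 [2, -2, 3],
 [3, 3, -1]]

For real matrices with standard dot products, the defining identity <Ax, y> = <x, A^* y> gives (Ax)^T y = x^T (A^*) y, i.e. x^T A^T y = x^T (A^*) y. Since this holds for all x, y, we must have A^* = A^T. Therefore
A^* =
[[-1, 3, 0],
 [2, -2, 3],
 [3, 3, -1]].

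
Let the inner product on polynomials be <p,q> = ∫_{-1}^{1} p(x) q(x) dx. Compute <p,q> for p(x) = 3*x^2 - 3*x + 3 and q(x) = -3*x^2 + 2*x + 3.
<p,q> = 52/5

Expand the product: p(x)·q(x) = -9*x^4 + 15*x^3 - 6*x^2 - 3*x + 9.
∫_{-1}^{1} of each monomial x^k gives [2/(k+1) if k even, 0 if k odd]. Integrating term-by-term (or equivalently evaluating the antiderivative F(x) = -9*x^5/5 + 15*x^4/4 - 2*x^3 - 3*x^2/2 + 9*x at the endpoints):
  F(1) − F(−1) = 149/20 − (-59/20) = 52/5.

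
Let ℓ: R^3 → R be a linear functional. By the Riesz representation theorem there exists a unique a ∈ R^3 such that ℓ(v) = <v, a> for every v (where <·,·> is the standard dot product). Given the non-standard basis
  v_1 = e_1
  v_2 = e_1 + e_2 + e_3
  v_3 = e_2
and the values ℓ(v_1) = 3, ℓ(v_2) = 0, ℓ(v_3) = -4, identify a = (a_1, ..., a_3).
a = (3, -4, 1)

Write a = (a_1, ..., a_3) in the standard basis. For each basis vector v_i, ℓ(v_i) = <v_i, a> is a linear equation in the a_j's. Collect the n equations into a matrix system V a = ℓ, where row i of V is v_i (expressed in the standard basis). Since V is invertible (lower-triangular with 1s on the diagonal, up to permutation), solve by back-substitution:
  V =
[[1, 0, 0],
 [1, 1, 1],
 [0, 1, 0]]
  V a = (3, 0, -4)
Solving gives a = (3, -4, 1).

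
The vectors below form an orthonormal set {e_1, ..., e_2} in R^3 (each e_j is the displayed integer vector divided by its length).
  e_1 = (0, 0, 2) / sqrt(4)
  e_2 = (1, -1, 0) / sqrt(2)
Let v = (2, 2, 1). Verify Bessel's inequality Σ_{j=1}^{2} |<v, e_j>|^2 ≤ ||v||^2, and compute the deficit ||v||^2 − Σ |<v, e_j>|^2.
Σ |<v, e_j>|^2 = 1; ||v||^2 = 9; deficit = 8

Write each e_j = u_j / sqrt(<u_j, u_j>) where u_j is the displayed integer vector. Then <v, e_j> = <v, u_j> / sqrt(<u_j, u_j>), so |<v, e_j>|^2 = <v, u_j>^2 / <u_j, u_j>.
Coefficients: <v, e_1> = 2/sqrt(4), <v, e_2> = 0/sqrt(2).
Square and sum: Σ |<v, e_j>|^2 = 1.
Compute ||v||^2 = v·v = 9.
Deficit = 9 − 1 = 8 ≥ 0, confirming Bessel's inequality. (The deficit equals ||v − Σ <v,e_j> e_j||^2, the squared distance from v to span{e_j}.)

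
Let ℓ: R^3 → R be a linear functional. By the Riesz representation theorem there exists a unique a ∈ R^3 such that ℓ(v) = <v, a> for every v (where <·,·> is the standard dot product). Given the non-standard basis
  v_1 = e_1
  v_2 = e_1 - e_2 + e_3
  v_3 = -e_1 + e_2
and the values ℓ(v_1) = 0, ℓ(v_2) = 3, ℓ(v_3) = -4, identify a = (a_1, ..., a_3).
a = (0, -4, -1)

Write a = (a_1, ..., a_3) in the standard basis. For each basis vector v_i, ℓ(v_i) = <v_i, a> is a linear equation in the a_j's. Collect the n equations into a matrix system V a = ℓ, where row i of V is v_i (expressed in the standard basis). Since V is invertible (lower-triangular with 1s on the diagonal, up to permutation), solve by back-substitution:
  V =
[[1, 0, 0],
 [1, -1, 1],
 [-1, 1, 0]]
  V a = (0, 3, -4)
Solving gives a = (0, -4, -1).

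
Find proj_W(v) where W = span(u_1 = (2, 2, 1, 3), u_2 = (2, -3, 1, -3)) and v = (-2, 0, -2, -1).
proj_W(v) = (-381/157, -21/157, -381/314, -279/314)

Set up U = [u_1 | ... | u_2] ∈ R^(4×2). The projector onto W = col(U) is P = U (U^T U)^(-1) U^T.
Compute U^T U =
  [18, -10]
  [-10, 23],
and U^T v = (-9, -3).
Solve U^T U · c = U^T v for the coefficients: c = (-237/314, -72/157). The projection is proj_W(v) = U c.
Check: (v - proj_W(v)) · u_1 = 0  (should be 0).
Check: (v - proj_W(v)) · u_2 = 0  (should be 0).
Result: proj_W(v) = (-381/157, -21/157, -381/314, -279/314).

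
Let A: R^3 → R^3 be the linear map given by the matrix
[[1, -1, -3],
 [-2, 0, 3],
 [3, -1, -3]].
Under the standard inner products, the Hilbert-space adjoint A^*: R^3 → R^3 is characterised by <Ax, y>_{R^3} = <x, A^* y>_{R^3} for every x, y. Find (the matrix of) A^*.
A^* = A^T =
[[1, -2, 3],
 [-1, 0, -1],
 [-3, 3, -3]]

For real matrices with standard dot products, the defining identity <Ax, y> = <x, A^* y> gives (Ax)^T y = x^T (A^*) y, i.e. x^T A^T y = x^T (A^*) y. Since this holds for all x, y, we must have A^* = A^T. Therefore
A^* =
[[1, -2, 3],
 [-1, 0, -1],
 [-3, 3, -3]].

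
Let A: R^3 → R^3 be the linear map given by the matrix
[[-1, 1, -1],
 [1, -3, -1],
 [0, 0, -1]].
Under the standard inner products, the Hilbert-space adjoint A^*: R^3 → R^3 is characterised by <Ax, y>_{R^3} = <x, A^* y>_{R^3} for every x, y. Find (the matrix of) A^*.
A^* = A^T =
[[-1, 1, 0],
 [1, -3, 0],
 [-1, -1, -1]]

For real matrices with standard dot products, the defining identity <Ax, y> = <x, A^* y> gives (Ax)^T y = x^T (A^*) y, i.e. x^T A^T y = x^T (A^*) y. Since this holds for all x, y, we must have A^* = A^T. Therefore
A^* =
[[-1, 1, 0],
 [1, -3, 0],
 [-1, -1, -1]].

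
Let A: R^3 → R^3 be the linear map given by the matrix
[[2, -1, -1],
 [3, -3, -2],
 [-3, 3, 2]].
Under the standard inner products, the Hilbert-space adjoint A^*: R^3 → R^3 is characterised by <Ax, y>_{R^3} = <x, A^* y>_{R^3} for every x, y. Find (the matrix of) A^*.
A^* = A^T =
[[2, 3, -3],
 [-1, -3, 3],
 [-1, -2, 2]]

For real matrices with standard dot products, the defining identity <Ax, y> = <x, A^* y> gives (Ax)^T y = x^T (A^*) y, i.e. x^T A^T y = x^T (A^*) y. Since this holds for all x, y, we must have A^* = A^T. Therefore
A^* =
[[2, 3, -3],
 [-1, -3, 3],
 [-1, -2, 2]].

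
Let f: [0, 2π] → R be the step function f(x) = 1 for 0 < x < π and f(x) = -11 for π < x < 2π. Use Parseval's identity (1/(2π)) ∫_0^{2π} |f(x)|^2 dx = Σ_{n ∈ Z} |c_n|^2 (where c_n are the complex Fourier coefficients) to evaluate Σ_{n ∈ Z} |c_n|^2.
Σ |c_n|^2 = 61

Parseval equates the L^2 energy of f (normalised by 1/(2π)) with the ℓ^2 sum of its Fourier coefficients: (1/(2π)) ∫_0^{2π} |f|^2 = Σ |c_n|^2.
Compute the left side: (1/(2π)) [∫_0^π 1^2 dx + ∫_π^{2π} (-11)^2 dx] = (1/(2π)) · (1π + 121π) = (1 + 121)/2 = 61.
So Σ_{n ∈ Z} |c_n|^2 = 61.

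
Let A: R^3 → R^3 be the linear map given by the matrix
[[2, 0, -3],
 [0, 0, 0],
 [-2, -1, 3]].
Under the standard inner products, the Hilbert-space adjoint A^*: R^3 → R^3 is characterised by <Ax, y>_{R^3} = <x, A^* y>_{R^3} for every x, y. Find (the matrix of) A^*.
A^* = A^T =
[[2, 0, -2],
 [0, 0, -1],
 [-3, 0, 3]]

For real matrices with standard dot products, the defining identity <Ax, y> = <x, A^* y> gives (Ax)^T y = x^T (A^*) y, i.e. x^T A^T y = x^T (A^*) y. Since this holds for all x, y, we must have A^* = A^T. Therefore
A^* =
[[2, 0, -2],
 [0, 0, -1],
 [-3, 0, 3]].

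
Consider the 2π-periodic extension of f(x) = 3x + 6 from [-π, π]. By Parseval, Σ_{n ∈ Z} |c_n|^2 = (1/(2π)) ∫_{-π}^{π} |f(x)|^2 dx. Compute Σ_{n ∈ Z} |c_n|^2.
Σ |c_n|^2 = 3π^2 + 36

Expand and integrate term by term over [-π, π]:
  ∫ (3x)^2 dx = 9·(2π^3/3); ∫ 2·3·(6)·x dx = 0 (odd integrand); ∫ 6^2 dx = 36·2π.
So (1/(2π)) ∫_{-π}^{π} (3x + 6)^2 dx = 9π^2/3 + 36 = 3π^2 + 36.
Parseval ⇒ Σ |c_n|^2 = 3π^2 + 36.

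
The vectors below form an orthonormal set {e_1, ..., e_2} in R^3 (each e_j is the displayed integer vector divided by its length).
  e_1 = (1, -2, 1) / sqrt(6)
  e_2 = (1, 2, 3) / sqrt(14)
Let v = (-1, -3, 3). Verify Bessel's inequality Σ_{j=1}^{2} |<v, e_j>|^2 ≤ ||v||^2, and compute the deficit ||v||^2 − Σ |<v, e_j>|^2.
Σ |<v, e_j>|^2 = 230/21; ||v||^2 = 19; deficit = 169/21

Write each e_j = u_j / sqrt(<u_j, u_j>) where u_j is the displayed integer vector. Then <v, e_j> = <v, u_j> / sqrt(<u_j, u_j>), so |<v, e_j>|^2 = <v, u_j>^2 / <u_j, u_j>.
Coefficients: <v, e_1> = 8/sqrt(6), <v, e_2> = 2/sqrt(14).
Square and sum: Σ |<v, e_j>|^2 = 230/21.
Compute ||v||^2 = v·v = 19.
Deficit = 19 − 230/21 = 169/21 ≥ 0, confirming Bessel's inequality. (The deficit equals ||v − Σ <v,e_j> e_j||^2, the squared distance from v to span{e_j}.)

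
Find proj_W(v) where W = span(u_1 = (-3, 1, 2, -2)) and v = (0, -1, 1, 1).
proj_W(v) = (1/6, -1/18, -1/9, 1/9)

Set up U = [u_1 | ... | u_1] ∈ R^(4×1). The projector onto W = col(U) is P = U (U^T U)^(-1) U^T.
Compute U^T U =
  [18],
and U^T v = (-1).
Solve U^T U · c = U^T v for the coefficients: c = (-1/18). The projection is proj_W(v) = U c.
Check: (v - proj_W(v)) · u_1 = 0  (should be 0).
Result: proj_W(v) = (1/6, -1/18, -1/9, 1/9).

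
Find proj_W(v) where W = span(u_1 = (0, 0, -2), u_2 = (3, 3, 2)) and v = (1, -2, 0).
proj_W(v) = (-1/2, -1/2, 0)

Set up U = [u_1 | ... | u_2] ∈ R^(3×2). The projector onto W = col(U) is P = U (U^T U)^(-1) U^T.
Compute U^T U =
  [4, -4]
  [-4, 22],
and U^T v = (0, -3).
Solve U^T U · c = U^T v for the coefficients: c = (-1/6, -1/6). The projection is proj_W(v) = U c.
Check: (v - proj_W(v)) · u_1 = 0  (should be 0).
Check: (v - proj_W(v)) · u_2 = 0  (should be 0).
Result: proj_W(v) = (-1/2, -1/2, 0).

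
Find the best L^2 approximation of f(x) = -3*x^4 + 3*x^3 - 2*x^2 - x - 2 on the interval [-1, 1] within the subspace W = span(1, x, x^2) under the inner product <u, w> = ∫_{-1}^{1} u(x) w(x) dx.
g(x) = -32*x^2/7 + 4*x/5 - 61/35

The best approximation g ∈ W is the orthogonal projection of f onto W. Writing g = a_0 + a_1 x + a_2 x^2, the coefficients solve the normal equations G · a = b where
  G_{ij} = <φ_i, φ_j> and b_i = <f, φ_i>, with φ_0 = 1, φ_1 = x, φ_2 = x^2.
G =
  [2, 0, 2/3]
  [0, 2/3, 0]
  [2/3, 0, 2/5],
b = (-98/15, 8/15, -314/105).
Solving gives a_0 = -61/35, a_1 = 4/5, a_2 = -32/7, so
  g(x) = -32*x^2/7 + 4*x/5 - 61/35.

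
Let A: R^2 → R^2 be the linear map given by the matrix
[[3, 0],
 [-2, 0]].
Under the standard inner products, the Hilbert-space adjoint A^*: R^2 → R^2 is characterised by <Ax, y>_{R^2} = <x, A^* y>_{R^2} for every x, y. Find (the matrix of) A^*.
A^* = A^T =
[[3, -2],
 [0, 0]]

For real matrices with standard dot products, the defining identity <Ax, y> = <x, A^* y> gives (Ax)^T y = x^T (A^*) y, i.e. x^T A^T y = x^T (A^*) y. Since this holds for all x, y, we must have A^* = A^T. Therefore
A^* =
[[3, -2],
 [0, 0]].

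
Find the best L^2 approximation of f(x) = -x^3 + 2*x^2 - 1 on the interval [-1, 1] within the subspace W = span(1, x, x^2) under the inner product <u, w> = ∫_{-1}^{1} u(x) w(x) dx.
g(x) = 2*x^2 - 3*x/5 - 1

The best approximation g ∈ W is the orthogonal projection of f onto W. Writing g = a_0 + a_1 x + a_2 x^2, the coefficients solve the normal equations G · a = b where
  G_{ij} = <φ_i, φ_j> and b_i = <f, φ_i>, with φ_0 = 1, φ_1 = x, φ_2 = x^2.
G =
  [2, 0, 2/3]
  [0, 2/3, 0]
  [2/3, 0, 2/5],
b = (-2/3, -2/5, 2/15).
Solving gives a_0 = -1, a_1 = -3/5, a_2 = 2, so
  g(x) = 2*x^2 - 3*x/5 - 1.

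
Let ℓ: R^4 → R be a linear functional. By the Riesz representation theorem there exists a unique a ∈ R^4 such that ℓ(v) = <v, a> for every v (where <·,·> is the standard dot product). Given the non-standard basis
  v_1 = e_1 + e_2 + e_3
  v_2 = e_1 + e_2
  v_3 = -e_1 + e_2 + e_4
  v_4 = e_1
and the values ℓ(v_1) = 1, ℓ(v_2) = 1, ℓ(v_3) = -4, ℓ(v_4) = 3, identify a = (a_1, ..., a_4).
a = (3, -2, 0, 1)

Write a = (a_1, ..., a_4) in the standard basis. For each basis vector v_i, ℓ(v_i) = <v_i, a> is a linear equation in the a_j's. Collect the n equations into a matrix system V a = ℓ, where row i of V is v_i (expressed in the standard basis). Since V is invertible (lower-triangular with 1s on the diagonal, up to permutation), solve by back-substitution:
  V =
[[1, 1, 1, 0],
 [1, 1, 0, 0],
 [-1, 1, 0, 1],
 [1, 0, 0, 0]]
  V a = (1, 1, -4, 3)
Solving gives a = (3, -2, 0, 1).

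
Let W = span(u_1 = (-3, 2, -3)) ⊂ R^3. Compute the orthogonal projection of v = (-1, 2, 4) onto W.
proj_W(v) = (15/22, -5/11, 15/22)

Set up U = [u_1 | ... | u_1] ∈ R^(3×1). The projector onto W = col(U) is P = U (U^T U)^(-1) U^T.
Compute U^T U =
  [22],
and U^T v = (-5).
Solve U^T U · c = U^T v for the coefficients: c = (-5/22). The projection is proj_W(v) = U c.
Check: (v - proj_W(v)) · u_1 = 0  (should be 0).
Result: proj_W(v) = (15/22, -5/11, 15/22).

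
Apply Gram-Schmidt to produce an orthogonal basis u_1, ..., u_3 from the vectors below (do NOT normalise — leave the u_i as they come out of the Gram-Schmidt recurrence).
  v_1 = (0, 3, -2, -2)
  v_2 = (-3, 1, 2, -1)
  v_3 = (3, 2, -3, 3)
Orthogonal basis:
  u_1 = (0, 3, -2, -2)
  u_2 = (-3, 14/17, 36/17, -15/17)
  u_3 = (-36/127, 234/127, 3/127, 348/127)

Apply the Gram-Schmidt recurrence
  u_1 = v_1
  u_i = v_i − Σ_{j<i} ((v_i · u_j) / (u_j · u_j)) · u_j.

Step by step this gives:
  u_1 = (0, 3, -2, -2)
  u_2 = (-3, 14/17, 36/17, -15/17)
  u_3 = (-36/127, 234/127, 3/127, 348/127)

Orthogonality check:
  u_2 · u_1 = 0 (should be 0)
  u_3 · u_1 = 0 (should be 0)
  u_3 · u_2 = 0 (should be 0)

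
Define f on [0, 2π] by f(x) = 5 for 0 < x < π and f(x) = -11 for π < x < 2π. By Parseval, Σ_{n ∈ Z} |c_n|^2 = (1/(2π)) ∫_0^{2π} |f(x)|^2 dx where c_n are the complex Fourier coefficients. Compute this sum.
Σ |c_n|^2 = 73

Parseval equates the L^2 energy of f (normalised by 1/(2π)) with the ℓ^2 sum of its Fourier coefficients: (1/(2π)) ∫_0^{2π} |f|^2 = Σ |c_n|^2.
Compute the left side: (1/(2π)) [∫_0^π 5^2 dx + ∫_π^{2π} (-11)^2 dx] = (1/(2π)) · (25π + 121π) = (25 + 121)/2 = 73.
So Σ_{n ∈ Z} |c_n|^2 = 73.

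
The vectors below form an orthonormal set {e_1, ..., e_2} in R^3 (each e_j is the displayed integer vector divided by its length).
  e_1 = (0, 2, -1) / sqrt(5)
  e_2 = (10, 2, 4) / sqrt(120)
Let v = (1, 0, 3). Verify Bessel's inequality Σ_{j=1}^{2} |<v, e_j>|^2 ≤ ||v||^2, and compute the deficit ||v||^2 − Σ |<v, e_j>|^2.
Σ |<v, e_j>|^2 = 35/6; ||v||^2 = 10; deficit = 25/6

Write each e_j = u_j / sqrt(<u_j, u_j>) where u_j is the displayed integer vector. Then <v, e_j> = <v, u_j> / sqrt(<u_j, u_j>), so |<v, e_j>|^2 = <v, u_j>^2 / <u_j, u_j>.
Coefficients: <v, e_1> = -3/sqrt(5), <v, e_2> = 22/sqrt(120).
Square and sum: Σ |<v, e_j>|^2 = 35/6.
Compute ||v||^2 = v·v = 10.
Deficit = 10 − 35/6 = 25/6 ≥ 0, confirming Bessel's inequality. (The deficit equals ||v − Σ <v,e_j> e_j||^2, the squared distance from v to span{e_j}.)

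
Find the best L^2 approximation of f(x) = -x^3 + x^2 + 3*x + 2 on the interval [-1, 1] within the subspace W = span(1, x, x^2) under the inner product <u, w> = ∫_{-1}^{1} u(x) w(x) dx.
g(x) = x^2 + 12*x/5 + 2

The best approximation g ∈ W is the orthogonal projection of f onto W. Writing g = a_0 + a_1 x + a_2 x^2, the coefficients solve the normal equations G · a = b where
  G_{ij} = <φ_i, φ_j> and b_i = <f, φ_i>, with φ_0 = 1, φ_1 = x, φ_2 = x^2.
G =
  [2, 0, 2/3]
  [0, 2/3, 0]
  [2/3, 0, 2/5],
b = (14/3, 8/5, 26/15).
Solving gives a_0 = 2, a_1 = 12/5, a_2 = 1, so
  g(x) = x^2 + 12*x/5 + 2.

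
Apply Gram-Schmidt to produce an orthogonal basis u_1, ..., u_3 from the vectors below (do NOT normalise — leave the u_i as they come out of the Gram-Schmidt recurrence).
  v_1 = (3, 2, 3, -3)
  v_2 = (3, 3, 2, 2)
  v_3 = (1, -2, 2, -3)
Orthogonal basis:
  u_1 = (3, 2, 3, -3)
  u_2 = (48/31, 63/31, 17/31, 107/31)
  u_3 = (359/581, -135/83, 575/581, 304/581)

Apply the Gram-Schmidt recurrence
  u_1 = v_1
  u_i = v_i − Σ_{j<i} ((v_i · u_j) / (u_j · u_j)) · u_j.

Step by step this gives:
  u_1 = (3, 2, 3, -3)
  u_2 = (48/31, 63/31, 17/31, 107/31)
  u_3 = (359/581, -135/83, 575/581, 304/581)

Orthogonality check:
  u_2 · u_1 = 0 (should be 0)
  u_3 · u_1 = 0 (should be 0)
  u_3 · u_2 = 0 (should be 0)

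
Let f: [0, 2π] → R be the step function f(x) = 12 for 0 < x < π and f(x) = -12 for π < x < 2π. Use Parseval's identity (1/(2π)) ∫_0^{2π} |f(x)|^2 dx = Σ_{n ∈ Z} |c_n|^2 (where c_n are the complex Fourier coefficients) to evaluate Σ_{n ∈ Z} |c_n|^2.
Σ |c_n|^2 = 144

Parseval equates the L^2 energy of f (normalised by 1/(2π)) with the ℓ^2 sum of its Fourier coefficients: (1/(2π)) ∫_0^{2π} |f|^2 = Σ |c_n|^2.
Compute the left side: (1/(2π)) [∫_0^π 12^2 dx + ∫_π^{2π} (-12)^2 dx] = (1/(2π)) · (144π + 144π) = (144 + 144)/2 = 144.
So Σ_{n ∈ Z} |c_n|^2 = 144.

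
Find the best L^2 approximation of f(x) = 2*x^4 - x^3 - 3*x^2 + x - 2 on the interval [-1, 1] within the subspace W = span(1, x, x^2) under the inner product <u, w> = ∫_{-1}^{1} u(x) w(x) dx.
g(x) = -9*x^2/7 + 2*x/5 - 76/35

The best approximation g ∈ W is the orthogonal projection of f onto W. Writing g = a_0 + a_1 x + a_2 x^2, the coefficients solve the normal equations G · a = b where
  G_{ij} = <φ_i, φ_j> and b_i = <f, φ_i>, with φ_0 = 1, φ_1 = x, φ_2 = x^2.
G =
  [2, 0, 2/3]
  [0, 2/3, 0]
  [2/3, 0, 2/5],
b = (-26/5, 4/15, -206/105).
Solving gives a_0 = -76/35, a_1 = 2/5, a_2 = -9/7, so
  g(x) = -9*x^2/7 + 2*x/5 - 76/35.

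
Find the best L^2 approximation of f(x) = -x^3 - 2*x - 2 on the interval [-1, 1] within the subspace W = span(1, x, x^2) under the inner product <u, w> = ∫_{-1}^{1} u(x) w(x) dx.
g(x) = -13*x/5 - 2

The best approximation g ∈ W is the orthogonal projection of f onto W. Writing g = a_0 + a_1 x + a_2 x^2, the coefficients solve the normal equations G · a = b where
  G_{ij} = <φ_i, φ_j> and b_i = <f, φ_i>, with φ_0 = 1, φ_1 = x, φ_2 = x^2.
G =
  [2, 0, 2/3]
  [0, 2/3, 0]
  [2/3, 0, 2/5],
b = (-4, -26/15, -4/3).
Solving gives a_0 = -2, a_1 = -13/5, a_2 = 0, so
  g(x) = -13*x/5 - 2.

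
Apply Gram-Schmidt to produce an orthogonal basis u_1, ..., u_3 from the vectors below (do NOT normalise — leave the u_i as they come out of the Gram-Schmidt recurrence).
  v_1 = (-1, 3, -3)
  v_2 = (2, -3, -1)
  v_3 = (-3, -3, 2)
Orthogonal basis:
  u_1 = (-1, 3, -3)
  u_2 = (30/19, -33/19, -43/19)
  u_3 = (-306/101, -357/202, -153/202)

Apply the Gram-Schmidt recurrence
  u_1 = v_1
  u_i = v_i − Σ_{j<i} ((v_i · u_j) / (u_j · u_j)) · u_j.

Step by step this gives:
  u_1 = (-1, 3, -3)
  u_2 = (30/19, -33/19, -43/19)
  u_3 = (-306/101, -357/202, -153/202)

Orthogonality check:
  u_2 · u_1 = 0 (should be 0)
  u_3 · u_1 = 0 (should be 0)
  u_3 · u_2 = 0 (should be 0)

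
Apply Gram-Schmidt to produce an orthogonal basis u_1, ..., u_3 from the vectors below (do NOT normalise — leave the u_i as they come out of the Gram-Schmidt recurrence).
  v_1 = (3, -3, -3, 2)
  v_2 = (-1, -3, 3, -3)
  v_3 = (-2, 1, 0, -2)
Orthogonal basis:
  u_1 = (3, -3, -3, 2)
  u_2 = (-4/31, -120/31, 66/31, -75/31)
  u_3 = (-579/787, -56/787, -1071/787, -822/787)

Apply the Gram-Schmidt recurrence
  u_1 = v_1
  u_i = v_i − Σ_{j<i} ((v_i · u_j) / (u_j · u_j)) · u_j.

Step by step this gives:
  u_1 = (3, -3, -3, 2)
  u_2 = (-4/31, -120/31, 66/31, -75/31)
  u_3 = (-579/787, -56/787, -1071/787, -822/787)

Orthogonality check:
  u_2 · u_1 = 0 (should be 0)
  u_3 · u_1 = 0 (should be 0)
  u_3 · u_2 = 0 (should be 0)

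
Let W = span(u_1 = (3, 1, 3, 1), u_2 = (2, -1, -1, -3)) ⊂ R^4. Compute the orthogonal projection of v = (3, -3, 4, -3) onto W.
proj_W(v) = (1307/299, -56/299, 422/299, -646/299)

Set up U = [u_1 | ... | u_2] ∈ R^(4×2). The projector onto W = col(U) is P = U (U^T U)^(-1) U^T.
Compute U^T U =
  [20, -1]
  [-1, 15],
and U^T v = (15, 14).
Solve U^T U · c = U^T v for the coefficients: c = (239/299, 295/299). The projection is proj_W(v) = U c.
Check: (v - proj_W(v)) · u_1 = 0  (should be 0).
Check: (v - proj_W(v)) · u_2 = 0  (should be 0).
Result: proj_W(v) = (1307/299, -56/299, 422/299, -646/299).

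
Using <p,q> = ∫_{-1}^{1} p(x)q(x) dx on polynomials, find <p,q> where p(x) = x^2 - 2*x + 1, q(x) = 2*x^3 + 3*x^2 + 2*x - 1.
<p,q> = -56/15

Expand the product: p(x)·q(x) = 2*x^5 - x^4 - 2*x^3 - 2*x^2 + 4*x - 1.
∫_{-1}^{1} of each monomial x^k gives [2/(k+1) if k even, 0 if k odd]. Integrating term-by-term (or equivalently evaluating the antiderivative F(x) = x^6/3 - x^5/5 - x^4/2 - 2*x^3/3 + 2*x^2 - x at the endpoints):
  F(1) − F(−1) = -1/30 − (37/10) = -56/15.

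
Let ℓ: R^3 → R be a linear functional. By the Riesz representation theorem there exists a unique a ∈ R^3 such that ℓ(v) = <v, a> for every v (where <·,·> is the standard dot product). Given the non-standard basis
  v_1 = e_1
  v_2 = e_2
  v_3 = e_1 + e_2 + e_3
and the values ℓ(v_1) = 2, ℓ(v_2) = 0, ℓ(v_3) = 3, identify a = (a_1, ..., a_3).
a = (2, 0, 1)

Write a = (a_1, ..., a_3) in the standard basis. For each basis vector v_i, ℓ(v_i) = <v_i, a> is a linear equation in the a_j's. Collect the n equations into a matrix system V a = ℓ, where row i of V is v_i (expressed in the standard basis). Since V is invertible (lower-triangular with 1s on the diagonal, up to permutation), solve by back-substitution:
  V =
[[1, 0, 0],
 [0, 1, 0],
 [1, 1, 1]]
  V a = (2, 0, 3)
Solving gives a = (2, 0, 1).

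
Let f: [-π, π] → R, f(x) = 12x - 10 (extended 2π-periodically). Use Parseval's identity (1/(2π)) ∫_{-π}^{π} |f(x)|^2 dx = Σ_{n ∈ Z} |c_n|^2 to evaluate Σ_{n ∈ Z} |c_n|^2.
Σ |c_n|^2 = 48π^2 + 100

Expand and integrate term by term over [-π, π]:
  ∫ (12x)^2 dx = 144·(2π^3/3); ∫ 2·12·(-10)·x dx = 0 (odd integrand); ∫ (-10)^2 dx = 100·2π.
So (1/(2π)) ∫_{-π}^{π} (12x - 10)^2 dx = 144π^2/3 + 100 = 48π^2 + 100.
Parseval ⇒ Σ |c_n|^2 = 48π^2 + 100.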